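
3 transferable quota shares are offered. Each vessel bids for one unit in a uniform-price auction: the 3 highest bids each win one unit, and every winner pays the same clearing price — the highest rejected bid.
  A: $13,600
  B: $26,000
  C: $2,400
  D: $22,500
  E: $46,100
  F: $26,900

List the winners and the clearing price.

E, F, B; each pays $22,500

Sorting: 46,100 (E), 26,900 (F), 26,000 (B), 22,500 (D), 13,600 (A), …
The 3 highest are E, F, B.
First losing bid is D's $22,500, which sets the uniform price.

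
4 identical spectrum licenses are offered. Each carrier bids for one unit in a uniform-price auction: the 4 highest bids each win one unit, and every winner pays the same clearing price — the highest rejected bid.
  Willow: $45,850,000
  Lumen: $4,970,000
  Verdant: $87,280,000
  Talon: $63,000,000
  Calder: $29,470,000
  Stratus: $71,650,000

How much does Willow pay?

Willow pays $29,470,000

Sorting: 87,280,000 (Verdant), 71,650,000 (Stratus), 63,000,000 (Talon), 45,850,000 (Willow), 29,470,000 (Calder), 4,970,000 (Lumen)
Winners (4 units): Verdant, Stratus, Talon, Willow.
Clearing price = highest rejected bid = $29,470,000.
Willow wins → pays $29,470,000.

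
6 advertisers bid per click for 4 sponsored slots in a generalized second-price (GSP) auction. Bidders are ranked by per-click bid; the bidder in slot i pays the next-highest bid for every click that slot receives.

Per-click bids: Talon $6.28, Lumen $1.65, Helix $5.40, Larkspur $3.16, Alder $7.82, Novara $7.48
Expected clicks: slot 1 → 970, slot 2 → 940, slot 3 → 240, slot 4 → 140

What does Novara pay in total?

Novara pays $5903.20

Per-click bids in order: $7.82 (Alder) > $7.48 (Novara) > $6.28 (Talon) > $5.40 (Helix) > $3.16 (Larkspur) > …
Novara holds slot 2 → pays next bid $6.28 × 940 clicks = $5903.20.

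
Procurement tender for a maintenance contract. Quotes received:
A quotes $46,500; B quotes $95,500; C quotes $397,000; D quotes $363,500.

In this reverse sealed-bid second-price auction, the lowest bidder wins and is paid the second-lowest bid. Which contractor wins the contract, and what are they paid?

A is paid $95,500

Rule: the lowest bidder wins and is paid the second-lowest bid.
Bids ranked: 46,500 (A) < 95,500 (B) < 363,500 (D) < 397,000 (C)
A wins with the lowest bid; price is set by the runner-up at $95,500.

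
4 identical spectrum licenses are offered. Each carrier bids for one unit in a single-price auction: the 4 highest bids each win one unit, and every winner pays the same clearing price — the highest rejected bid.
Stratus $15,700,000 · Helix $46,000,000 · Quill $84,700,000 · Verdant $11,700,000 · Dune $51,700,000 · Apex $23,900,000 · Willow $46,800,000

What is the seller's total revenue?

Total revenue: $95,600,000

Ordering the bids: 84,700,000 (Quill), 51,700,000 (Dune), 46,800,000 (Willow), 46,000,000 (Helix), 23,900,000 (Apex), 15,700,000 (Stratus), …
The 4 highest are Quill, Dune, Willow, Helix.
Highest unsuccessful bid: $23,900,000 → clearing price.
Total revenue = 4 × $23,900,000 = $95,600,000.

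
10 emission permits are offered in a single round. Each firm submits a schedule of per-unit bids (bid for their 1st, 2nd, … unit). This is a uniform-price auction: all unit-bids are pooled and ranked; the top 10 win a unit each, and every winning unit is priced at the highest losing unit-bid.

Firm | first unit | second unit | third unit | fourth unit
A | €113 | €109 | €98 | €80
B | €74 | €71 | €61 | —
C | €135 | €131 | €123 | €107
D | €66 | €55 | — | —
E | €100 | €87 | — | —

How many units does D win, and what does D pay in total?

All unit-bids, highest first — top 10: 135 (C-1), 131 (C-2), 123 (C-3), 113 (A-1), 109 (A-2), 107 (C-4), 100 (E-1), 98 (A-3), 87 (E-2), 80 (A-4)
The (k+1)-th unit-bid is €74.
D wins 0 unit(s) at €74 each.

D: 0 units, pays €0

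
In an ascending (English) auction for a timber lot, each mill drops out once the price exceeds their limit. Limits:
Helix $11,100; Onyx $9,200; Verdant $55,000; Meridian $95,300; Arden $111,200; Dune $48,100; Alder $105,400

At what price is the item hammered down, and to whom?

Arden wins at $105,400

Rule: the price rises until one bidder remains; the winner pays the price at which the last rival dropped out.
Limits ranked: 111,200 (Arden) > 105,400 (Alder) > 95,300 (Meridian) > 55,000 (Verdant) > 48,100 (Dune) > 11,100 (Helix) > …
Alder is the last rival to drop out, at $105,400; Arden remains and wins at that price.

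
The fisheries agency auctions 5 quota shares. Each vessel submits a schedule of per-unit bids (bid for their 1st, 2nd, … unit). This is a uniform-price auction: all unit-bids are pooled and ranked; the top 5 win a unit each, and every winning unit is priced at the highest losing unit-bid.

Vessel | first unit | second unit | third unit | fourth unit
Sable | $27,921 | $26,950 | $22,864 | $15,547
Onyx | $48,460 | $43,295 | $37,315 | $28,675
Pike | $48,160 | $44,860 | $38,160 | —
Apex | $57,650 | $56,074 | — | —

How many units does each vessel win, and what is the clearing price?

Apex 2, Onyx 1, Pike 2; clearing price $43,295

All unit-bids, highest first — top 5: 57,650 (Apex-1), 56,074 (Apex-2), 48,460 (Onyx-1), 48,160 (Pike-1), 44,860 (Pike-2)
The (k+1)-th unit-bid is $43,295.
Allocation: Apex 2, Onyx 1, Pike 2.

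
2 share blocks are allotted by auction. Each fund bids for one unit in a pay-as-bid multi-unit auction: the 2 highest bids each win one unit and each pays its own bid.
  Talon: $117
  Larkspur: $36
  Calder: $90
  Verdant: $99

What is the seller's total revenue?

Sorting: 117 (Talon), 99 (Verdant), 90 (Calder), 36 (Larkspur)
Winners (2 units): Talon, Verdant.
Total revenue = 117 + 99 = $216.

Total revenue: $216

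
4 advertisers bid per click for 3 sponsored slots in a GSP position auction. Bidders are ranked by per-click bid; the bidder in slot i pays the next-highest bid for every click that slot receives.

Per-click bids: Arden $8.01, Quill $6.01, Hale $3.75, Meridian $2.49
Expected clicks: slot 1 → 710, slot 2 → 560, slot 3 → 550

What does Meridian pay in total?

Meridian pays $0.00

Per-click bids in order: $8.01 (Arden) > $6.01 (Quill) > $3.75 (Hale) > $2.49 (Meridian)
Meridian ranks below slot 3 → no slot, pays nothing.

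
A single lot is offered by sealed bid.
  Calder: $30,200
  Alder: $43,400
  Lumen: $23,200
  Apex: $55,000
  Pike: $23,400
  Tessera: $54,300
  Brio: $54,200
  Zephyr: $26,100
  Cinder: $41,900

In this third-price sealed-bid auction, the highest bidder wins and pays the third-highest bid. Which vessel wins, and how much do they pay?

Rule: the highest bidder wins and pays the third-highest bid.
Bids in order: 55,000 (Apex) > 54,300 (Tessera) > 54,200 (Brio) > 43,400 (Alder) > 41,900 (Cinder) > 30,200 (Calder) > …
Apex is highest; pays the third-highest bid, $54,200.

Apex pays $54,200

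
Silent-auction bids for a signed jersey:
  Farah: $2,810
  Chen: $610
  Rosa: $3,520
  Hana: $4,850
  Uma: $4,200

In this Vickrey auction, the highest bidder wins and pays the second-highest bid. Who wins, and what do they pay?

Hana pays $4,200

Vickrey auction: the highest bidder wins and pays the second-highest bid.
Bids in order: 4,850 (Hana) > 4,200 (Uma) > 3,520 (Rosa) > 2,810 (Farah) > 610 (Chen)
Hana wins with the highest bid; price is set by the runner-up at $4,200.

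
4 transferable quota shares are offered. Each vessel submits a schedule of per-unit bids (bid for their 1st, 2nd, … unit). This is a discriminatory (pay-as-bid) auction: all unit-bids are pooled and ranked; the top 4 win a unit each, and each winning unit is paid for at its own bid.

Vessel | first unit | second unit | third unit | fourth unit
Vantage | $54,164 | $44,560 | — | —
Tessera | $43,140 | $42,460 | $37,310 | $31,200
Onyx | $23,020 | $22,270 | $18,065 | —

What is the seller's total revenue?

Pooled unit-bids ranked (top 4): 54,164 (Vantage-1), 44,560 (Vantage-2), 43,140 (Tessera-1), 42,460 (Tessera-2)
Next rejected bid: $37,310 (not a price — pay-as-bid).
Each winning unit pays its own bid.
Revenue = 54,164 + 44,560 + 43,140 + 42,460 = $184,324.

Total revenue: $184,324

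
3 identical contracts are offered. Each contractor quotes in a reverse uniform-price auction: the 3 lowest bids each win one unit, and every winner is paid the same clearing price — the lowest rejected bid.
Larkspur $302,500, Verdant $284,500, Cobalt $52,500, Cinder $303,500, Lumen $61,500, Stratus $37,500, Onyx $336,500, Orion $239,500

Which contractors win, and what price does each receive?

Stratus, Cobalt, Lumen; each is paid $239,500

Bids ranked low→high: 37,500 (Stratus), 52,500 (Cobalt), 61,500 (Lumen), 239,500 (Orion), 284,500 (Verdant), …
The 3 lowest are Stratus, Cobalt, Lumen.
First losing bid is Orion's $239,500, which sets the uniform price.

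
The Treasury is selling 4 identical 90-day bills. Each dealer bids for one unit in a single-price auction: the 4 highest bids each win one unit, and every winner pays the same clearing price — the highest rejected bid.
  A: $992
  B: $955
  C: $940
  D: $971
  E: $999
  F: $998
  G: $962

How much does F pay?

F pays $962

Sorting: 999 (E), 998 (F), 992 (A), 971 (D), 962 (G), 955 (B), …
Top 4: E, F, A, D.
First losing bid is G's $962, which sets the uniform price.
F wins → pays $962.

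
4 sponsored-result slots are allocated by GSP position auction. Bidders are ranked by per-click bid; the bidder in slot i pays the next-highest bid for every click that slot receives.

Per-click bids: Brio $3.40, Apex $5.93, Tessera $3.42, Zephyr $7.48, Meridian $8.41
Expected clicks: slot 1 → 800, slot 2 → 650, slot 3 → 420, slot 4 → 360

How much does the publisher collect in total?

Total revenue: $12498.90

Sorting advertisers: $8.41 (Meridian) > $7.48 (Zephyr) > $5.93 (Apex) > $3.42 (Tessera) > $3.40 (Brio)
Slot 1: Meridian pays $7.48 × 800 = $5984.00
Slot 2: Zephyr pays $5.93 × 650 = $3854.50
Slot 3: Apex pays $3.42 × 420 = $1436.40
Slot 4: Tessera pays $3.40 × 360 = $1224.00
Total = $12498.90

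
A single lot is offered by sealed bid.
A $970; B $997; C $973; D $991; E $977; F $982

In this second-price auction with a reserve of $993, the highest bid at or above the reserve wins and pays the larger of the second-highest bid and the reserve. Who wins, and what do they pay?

Bids in order: 997 (B) > 991 (D) > 982 (F) > 977 (E) > 973 (C) > 970 (A)
Highest eligible bid: B at $997.
max(second-highest $991, reserve $993) = $993.

B pays $993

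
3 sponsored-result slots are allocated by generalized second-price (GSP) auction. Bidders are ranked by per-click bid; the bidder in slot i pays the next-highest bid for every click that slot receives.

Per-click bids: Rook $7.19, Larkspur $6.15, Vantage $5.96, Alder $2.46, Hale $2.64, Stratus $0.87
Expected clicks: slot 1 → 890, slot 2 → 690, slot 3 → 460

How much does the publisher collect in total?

Total revenue: $10800.30

Sorting advertisers: $7.19 (Rook) > $6.15 (Larkspur) > $5.96 (Vantage) > $2.64 (Hale) > …
Slot 1: Rook pays $6.15 × 890 = $5473.50
Slot 2: Larkspur pays $5.96 × 690 = $4112.40
Slot 3: Vantage pays $2.64 × 460 = $1214.40
Total = $10800.30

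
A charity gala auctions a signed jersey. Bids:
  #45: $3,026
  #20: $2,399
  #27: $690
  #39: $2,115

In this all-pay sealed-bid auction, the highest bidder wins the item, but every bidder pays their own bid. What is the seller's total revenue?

Total revenue: $8,230

Bids ranked: 3,026 (#45) > 2,399 (#20) > 2,115 (#39) > 690 (#27)
#45 wins with the top bid; all bids are sunk regardless.
Every bidder forfeits their bid regardless of winning.
Revenue = 3,026 + 2,399 + 690 + 2,115 = $8,230.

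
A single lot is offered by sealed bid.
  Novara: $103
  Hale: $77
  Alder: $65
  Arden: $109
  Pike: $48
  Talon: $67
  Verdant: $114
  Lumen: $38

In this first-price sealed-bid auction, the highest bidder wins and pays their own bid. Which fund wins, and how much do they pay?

Verdant pays $114

Bids ranked: 114 (Verdant) > 109 (Arden) > 103 (Novara) > 77 (Hale) > 67 (Talon) > 65 (Alder) > …
First-price: Verdant pays what they bid, $114.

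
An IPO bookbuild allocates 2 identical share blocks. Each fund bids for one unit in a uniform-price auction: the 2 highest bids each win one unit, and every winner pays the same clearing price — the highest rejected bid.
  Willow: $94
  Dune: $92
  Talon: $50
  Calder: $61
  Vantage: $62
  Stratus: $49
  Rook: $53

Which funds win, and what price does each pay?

Ordering the bids: 94 (Willow), 92 (Dune), 62 (Vantage), 61 (Calder), …
The 2 highest are Willow, Dune.
Clearing price = highest rejected bid = $62.

Willow, Dune; each pays $62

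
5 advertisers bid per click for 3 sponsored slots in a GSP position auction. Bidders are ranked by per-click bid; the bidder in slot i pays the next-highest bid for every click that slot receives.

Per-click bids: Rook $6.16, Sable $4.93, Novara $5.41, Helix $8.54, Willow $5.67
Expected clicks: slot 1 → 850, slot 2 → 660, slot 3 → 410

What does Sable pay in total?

Sorting advertisers: $8.54 (Helix) > $6.16 (Rook) > $5.67 (Willow) > $5.41 (Novara) > …
Sable ranks below slot 3 → no slot, pays nothing.

Sable pays $0.00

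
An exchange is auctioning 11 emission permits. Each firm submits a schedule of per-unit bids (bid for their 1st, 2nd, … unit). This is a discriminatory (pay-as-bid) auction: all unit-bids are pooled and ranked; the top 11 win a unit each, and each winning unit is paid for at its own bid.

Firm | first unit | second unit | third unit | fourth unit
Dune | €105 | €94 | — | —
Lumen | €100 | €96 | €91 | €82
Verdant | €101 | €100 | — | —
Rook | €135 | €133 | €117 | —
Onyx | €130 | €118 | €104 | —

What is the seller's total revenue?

All unit-bids, highest first — top 11: 135 (Rook-1), 133 (Rook-2), 130 (Onyx-1), 118 (Onyx-2), 117 (Rook-3), 105 (Dune-1), 104 (Onyx-3), 101 (Verdant-1), 100 (Lumen-1), 100 (Verdant-2), 96 (Lumen-2)
Next rejected bid: €94 (not a price — pay-as-bid).
Each winning unit pays its own bid.
Revenue = 135 + 133 + 130 + 118 + 117 + 105 + 104 + 101 + 100 + 100 + 96 = €1,239.

Total revenue: €1,239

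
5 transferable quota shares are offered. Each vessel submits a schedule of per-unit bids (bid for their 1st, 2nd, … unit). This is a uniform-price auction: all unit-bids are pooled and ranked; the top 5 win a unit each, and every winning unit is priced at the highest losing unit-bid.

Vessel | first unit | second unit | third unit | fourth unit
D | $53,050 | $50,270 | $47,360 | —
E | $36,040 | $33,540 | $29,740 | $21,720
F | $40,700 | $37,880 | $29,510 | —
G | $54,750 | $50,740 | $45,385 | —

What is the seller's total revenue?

All unit-bids, highest first — top 5: 54,750 (G-1), 53,050 (D-1), 50,740 (G-2), 50,270 (D-2), 47,360 (D-3)
First bid not allocated: $45,385.
Allocation: D 3, G 2. Every unit priced at $45,385.
Revenue = 5 × 45,385 = $226,925.

Total revenue: $226,925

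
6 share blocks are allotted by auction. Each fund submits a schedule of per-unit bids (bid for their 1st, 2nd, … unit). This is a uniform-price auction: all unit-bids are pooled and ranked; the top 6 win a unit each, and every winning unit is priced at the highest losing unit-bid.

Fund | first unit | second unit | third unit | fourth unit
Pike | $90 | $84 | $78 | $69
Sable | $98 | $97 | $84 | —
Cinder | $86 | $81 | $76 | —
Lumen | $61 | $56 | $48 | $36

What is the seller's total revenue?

Total revenue: $486

Merging the schedules and taking the best 6: 98 (Sable-1), 97 (Sable-2), 90 (Pike-1), 86 (Cinder-1), 84 (Pike-2), 84 (Sable-3)
The (k+1)-th unit-bid is $81.
Allocation: Cinder 1, Pike 2, Sable 3. Every unit priced at $81.
Revenue = 6 × 81 = $486.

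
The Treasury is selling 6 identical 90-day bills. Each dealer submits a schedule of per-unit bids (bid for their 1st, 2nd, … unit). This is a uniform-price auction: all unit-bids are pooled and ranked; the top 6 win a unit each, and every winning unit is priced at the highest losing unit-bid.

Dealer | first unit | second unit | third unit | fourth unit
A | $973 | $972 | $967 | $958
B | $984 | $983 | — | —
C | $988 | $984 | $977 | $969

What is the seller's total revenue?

All unit-bids, highest first — top 6: 988 (C-1), 984 (B-1), 984 (C-2), 983 (B-2), 977 (C-3), 973 (A-1)
The (k+1)-th unit-bid is $972.
Allocation: A 1, B 2, C 3. Every unit priced at $972.
Revenue = 6 × 972 = $5,832.

Total revenue: $5,832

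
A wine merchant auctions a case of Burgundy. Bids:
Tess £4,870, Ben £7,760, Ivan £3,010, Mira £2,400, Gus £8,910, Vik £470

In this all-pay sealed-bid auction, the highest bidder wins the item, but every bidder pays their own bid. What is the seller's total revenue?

Rule: the highest bidder wins the item, but every bidder pays their own bid.
Bids ranked: 8,910 (Gus) > 7,760 (Ben) > 4,870 (Tess) > 3,010 (Ivan) > 2,400 (Mira) > 470 (Vik)
Gus wins with the top bid; all bids are sunk regardless.
Every bidder forfeits their bid regardless of winning.
Revenue = 4,870 + 7,760 + 3,010 + 2,400 + 8,910 + 470 = £27,420.

Total revenue: £27,420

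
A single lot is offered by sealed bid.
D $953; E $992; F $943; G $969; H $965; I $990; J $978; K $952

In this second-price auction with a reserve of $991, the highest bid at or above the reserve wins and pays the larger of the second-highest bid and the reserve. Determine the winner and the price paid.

Bids in order: 992 (E) > 990 (I) > 978 (J) > 969 (G) > 965 (H) > 953 (D) > …
Highest eligible bid: E at $992.
max(second-highest $990, reserve $991) = $991.

E pays $991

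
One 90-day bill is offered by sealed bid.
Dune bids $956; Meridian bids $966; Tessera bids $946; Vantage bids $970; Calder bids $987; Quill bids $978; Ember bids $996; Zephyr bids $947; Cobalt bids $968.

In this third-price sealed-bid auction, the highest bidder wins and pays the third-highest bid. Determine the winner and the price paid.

Sorting bids: 996 (Ember) > 987 (Calder) > 978 (Quill) > 970 (Vantage) > 968 (Cobalt) > 966 (Meridian) > …
Ember is highest; pays the third-highest bid, $978.

Ember pays $978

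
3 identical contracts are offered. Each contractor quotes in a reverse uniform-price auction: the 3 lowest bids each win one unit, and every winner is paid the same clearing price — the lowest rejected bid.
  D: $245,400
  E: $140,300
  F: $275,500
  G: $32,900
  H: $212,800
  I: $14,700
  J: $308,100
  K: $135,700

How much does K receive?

Sorting: 14,700 (I), 32,900 (G), 135,700 (K), 140,300 (E), 212,800 (H), …
The 3 lowest are I, G, K.
Lowest unsuccessful bid: $140,300 → clearing price.
K wins → is paid $140,300.

K is paid $140,300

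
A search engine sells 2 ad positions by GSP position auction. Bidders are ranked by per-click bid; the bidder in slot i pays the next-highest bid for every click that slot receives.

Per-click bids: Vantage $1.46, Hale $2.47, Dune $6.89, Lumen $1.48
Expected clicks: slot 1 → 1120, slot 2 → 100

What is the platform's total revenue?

Per-click bids in order: $6.89 (Dune) > $2.47 (Hale) > $1.48 (Lumen) > …
Slot 1: Dune pays $2.47 × 1120 = $2766.40
Slot 2: Hale pays $1.48 × 100 = $148.00
Total = $2914.40

Total revenue: $2914.40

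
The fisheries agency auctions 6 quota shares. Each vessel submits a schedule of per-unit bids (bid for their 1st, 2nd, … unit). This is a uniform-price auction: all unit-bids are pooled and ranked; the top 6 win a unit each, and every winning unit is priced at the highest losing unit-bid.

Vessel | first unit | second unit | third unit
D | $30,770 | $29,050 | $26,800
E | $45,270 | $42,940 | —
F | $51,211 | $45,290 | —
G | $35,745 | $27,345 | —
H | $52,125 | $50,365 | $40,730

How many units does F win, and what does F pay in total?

All unit-bids, highest first — top 6: 52,125 (H-1), 51,211 (F-1), 50,365 (H-2), 45,290 (F-2), 45,270 (E-1), 42,940 (E-2)
Highest rejected unit-bid = $40,730.
F wins 2 unit(s) at $40,730 each.

F: 2 units, pays $81,460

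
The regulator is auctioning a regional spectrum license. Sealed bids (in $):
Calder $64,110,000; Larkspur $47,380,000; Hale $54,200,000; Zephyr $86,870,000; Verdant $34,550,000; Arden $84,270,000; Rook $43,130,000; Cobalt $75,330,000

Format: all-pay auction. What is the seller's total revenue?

Sorting bids: 86,870,000 (Zephyr) > 84,270,000 (Arden) > 75,330,000 (Cobalt) > 64,110,000 (Calder) > 54,200,000 (Hale) > 47,380,000 (Larkspur) > …
Every bidder forfeits their bid regardless of winning.
Revenue = 64,110,000 + 47,380,000 + 54,200,000 + 86,870,000 + 34,550,000 + 84,270,000 + 43,130,000 + 75,330,000 = $489,840,000.

Total revenue: $489,840,000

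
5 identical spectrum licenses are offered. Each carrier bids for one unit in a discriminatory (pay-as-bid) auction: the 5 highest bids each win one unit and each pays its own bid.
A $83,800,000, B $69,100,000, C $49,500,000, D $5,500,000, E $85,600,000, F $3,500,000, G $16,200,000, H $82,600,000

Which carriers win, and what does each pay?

E $85,600,000, A $83,800,000, H $82,600,000, B $69,100,000, C $49,500,000

Ordering the bids: 85,600,000 (E), 83,800,000 (A), 82,600,000 (H), 69,100,000 (B), 49,500,000 (C), 16,200,000 (G), 5,500,000 (D), …
Top 5: E, A, H, B, C.
Each winner pays its own bid: E $85,600,000, A $83,800,000, H $82,600,000, B $69,100,000, C $49,500,000.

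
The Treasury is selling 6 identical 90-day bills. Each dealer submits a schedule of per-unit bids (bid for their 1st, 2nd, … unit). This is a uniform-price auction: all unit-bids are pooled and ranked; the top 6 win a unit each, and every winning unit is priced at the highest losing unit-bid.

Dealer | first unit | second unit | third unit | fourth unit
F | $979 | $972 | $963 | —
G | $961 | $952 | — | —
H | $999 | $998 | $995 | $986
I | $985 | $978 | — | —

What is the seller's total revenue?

All unit-bids, highest first — top 6: 999 (H-1), 998 (H-2), 995 (H-3), 986 (H-4), 985 (I-1), 979 (F-1)
First bid not allocated: $978.
Allocation: F 1, H 4, I 1. Every unit priced at $978.
Revenue = 6 × 978 = $5,868.

Total revenue: $5,868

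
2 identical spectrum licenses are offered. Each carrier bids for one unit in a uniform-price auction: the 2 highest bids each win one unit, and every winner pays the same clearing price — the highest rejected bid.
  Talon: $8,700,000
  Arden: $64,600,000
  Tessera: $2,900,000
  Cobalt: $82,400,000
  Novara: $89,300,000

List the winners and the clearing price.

Bids ranked high→low: 89,300,000 (Novara), 82,400,000 (Cobalt), 64,600,000 (Arden), 8,700,000 (Talon), …
Top 2: Novara, Cobalt.
Clearing price = highest rejected bid = $64,600,000.

Novara, Cobalt; each pays $64,600,000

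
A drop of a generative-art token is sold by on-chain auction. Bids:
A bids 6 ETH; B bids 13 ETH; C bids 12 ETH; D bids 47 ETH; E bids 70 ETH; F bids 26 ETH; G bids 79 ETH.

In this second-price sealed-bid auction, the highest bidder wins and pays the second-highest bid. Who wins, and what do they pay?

G pays 70 ETH

Rule: the highest bidder wins and pays the second-highest bid.
Bids in order: 79 (G) > 70 (E) > 47 (D) > 26 (F) > 13 (B) > 12 (C) > …
Second-price: G pays E's bid of 70 ETH.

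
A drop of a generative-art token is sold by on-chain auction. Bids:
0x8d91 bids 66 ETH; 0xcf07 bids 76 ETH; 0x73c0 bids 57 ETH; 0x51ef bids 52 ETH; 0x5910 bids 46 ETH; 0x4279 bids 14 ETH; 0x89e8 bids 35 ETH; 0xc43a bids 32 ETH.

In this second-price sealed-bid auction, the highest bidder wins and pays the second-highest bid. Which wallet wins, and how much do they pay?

Bids ranked: 76 (0xcf07) > 66 (0x8d91) > 57 (0x73c0) > 52 (0x51ef) > 46 (0x5910) > 35 (0x89e8) > …
0xcf07 wins with the highest bid; price is set by the runner-up at 66 ETH.

0xcf07 pays 66 ETH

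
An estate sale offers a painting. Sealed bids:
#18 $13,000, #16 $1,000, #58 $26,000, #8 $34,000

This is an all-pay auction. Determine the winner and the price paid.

#8 pays $34,000

Sorting bids: 34,000 (#8) > 26,000 (#58) > 13,000 (#18) > 1,000 (#16)
#8 wins with the top bid; all bids are sunk regardless.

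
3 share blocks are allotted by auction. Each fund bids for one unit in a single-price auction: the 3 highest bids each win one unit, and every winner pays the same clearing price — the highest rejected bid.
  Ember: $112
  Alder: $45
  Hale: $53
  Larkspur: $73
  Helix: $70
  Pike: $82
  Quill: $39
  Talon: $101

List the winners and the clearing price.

Ember, Talon, Pike; each pays $73

Sorting: 112 (Ember), 101 (Talon), 82 (Pike), 73 (Larkspur), 70 (Helix), …
Top 3: Ember, Talon, Pike.
Clearing price = highest rejected bid = $73.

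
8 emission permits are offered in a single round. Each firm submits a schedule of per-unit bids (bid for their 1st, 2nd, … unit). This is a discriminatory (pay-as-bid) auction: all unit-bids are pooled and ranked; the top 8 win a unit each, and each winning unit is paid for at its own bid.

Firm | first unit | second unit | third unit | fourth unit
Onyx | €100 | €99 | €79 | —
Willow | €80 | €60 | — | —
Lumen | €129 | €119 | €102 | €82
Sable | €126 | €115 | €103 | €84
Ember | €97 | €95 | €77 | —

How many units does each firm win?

Lumen 3, Onyx 2, Sable 3

All unit-bids, highest first — top 8: 129 (Lumen-1), 126 (Sable-1), 119 (Lumen-2), 115 (Sable-2), 103 (Sable-3), 102 (Lumen-3), 100 (Onyx-1), 99 (Onyx-2)
Next rejected bid: €97 (not a price — pay-as-bid).
Allocation: Lumen 3, Onyx 2, Sable 3.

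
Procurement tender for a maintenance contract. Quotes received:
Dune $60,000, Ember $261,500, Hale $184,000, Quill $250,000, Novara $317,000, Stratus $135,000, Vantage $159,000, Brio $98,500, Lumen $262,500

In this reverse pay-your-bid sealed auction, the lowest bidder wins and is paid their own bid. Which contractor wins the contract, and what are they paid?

Bids ranked: 60,000 (Dune) < 98,500 (Brio) < 135,000 (Stratus) < 159,000 (Vantage) < 184,000 (Hale) < 250,000 (Quill) < …
First-price: Dune is paid what they bid, $60,000.

Dune is paid $60,000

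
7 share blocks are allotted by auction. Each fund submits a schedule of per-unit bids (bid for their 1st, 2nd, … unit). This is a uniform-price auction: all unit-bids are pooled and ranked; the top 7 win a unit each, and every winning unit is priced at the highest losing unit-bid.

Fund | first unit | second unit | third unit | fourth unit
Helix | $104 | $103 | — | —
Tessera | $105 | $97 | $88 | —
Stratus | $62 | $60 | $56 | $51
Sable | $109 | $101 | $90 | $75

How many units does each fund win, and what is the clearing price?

All unit-bids, highest first — top 7: 109 (Sable-1), 105 (Tessera-1), 104 (Helix-1), 103 (Helix-2), 101 (Sable-2), 97 (Tessera-2), 90 (Sable-3)
The (k+1)-th unit-bid is $88.
Allocation: Helix 2, Sable 3, Tessera 2.

Helix 2, Sable 3, Tessera 2; clearing price $88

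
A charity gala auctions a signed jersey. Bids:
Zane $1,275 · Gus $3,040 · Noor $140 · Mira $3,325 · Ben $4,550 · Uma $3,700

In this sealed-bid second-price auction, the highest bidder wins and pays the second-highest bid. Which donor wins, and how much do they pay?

Sorting bids: 4,550 (Ben) > 3,700 (Uma) > 3,325 (Mira) > 3,040 (Gus) > 1,275 (Zane) > 140 (Noor)
Ben is highest; pays the second-highest bid, $3,700.

Ben pays $3,700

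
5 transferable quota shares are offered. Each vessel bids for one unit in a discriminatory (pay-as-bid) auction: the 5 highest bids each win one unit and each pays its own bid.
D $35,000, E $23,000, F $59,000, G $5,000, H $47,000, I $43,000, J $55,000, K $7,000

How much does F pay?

F pays $59,000

Bids ranked high→low: 59,000 (F), 55,000 (J), 47,000 (H), 43,000 (I), 35,000 (D), 23,000 (E), 7,000 (K), …
Winners (5 units): F, J, H, I, D.
F wins → own bid $59,000.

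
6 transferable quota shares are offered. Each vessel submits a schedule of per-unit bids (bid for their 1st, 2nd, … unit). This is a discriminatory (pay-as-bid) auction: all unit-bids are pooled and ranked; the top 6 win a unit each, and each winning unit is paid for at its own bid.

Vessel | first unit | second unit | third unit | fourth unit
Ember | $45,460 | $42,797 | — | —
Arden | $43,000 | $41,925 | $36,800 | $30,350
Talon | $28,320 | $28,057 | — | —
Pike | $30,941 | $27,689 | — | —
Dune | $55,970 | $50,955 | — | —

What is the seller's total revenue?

Pooled unit-bids ranked (top 6): 55,970 (Dune-1), 50,955 (Dune-2), 45,460 (Ember-1), 43,000 (Arden-1), 42,797 (Ember-2), 41,925 (Arden-2)
Next rejected bid: $36,800 (not a price — pay-as-bid).
Each winning unit pays its own bid.
Revenue = 55,970 + 50,955 + 45,460 + 43,000 + 42,797 + 41,925 = $280,107.

Total revenue: $280,107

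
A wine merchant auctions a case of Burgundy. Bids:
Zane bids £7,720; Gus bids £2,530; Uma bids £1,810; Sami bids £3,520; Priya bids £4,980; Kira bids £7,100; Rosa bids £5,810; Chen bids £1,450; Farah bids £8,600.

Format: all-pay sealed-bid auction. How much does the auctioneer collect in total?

Total revenue: £43,520

Bids ranked: 8,600 (Farah) > 7,720 (Zane) > 7,100 (Kira) > 5,810 (Rosa) > 4,980 (Priya) > 3,520 (Sami) > …
Farah wins with the top bid; all bids are sunk regardless.
Every bidder forfeits their bid regardless of winning.
Revenue = 7,720 + 2,530 + 1,810 + 3,520 + 4,980 + 7,100 + 5,810 + 1,450 + 8,600 = £43,520.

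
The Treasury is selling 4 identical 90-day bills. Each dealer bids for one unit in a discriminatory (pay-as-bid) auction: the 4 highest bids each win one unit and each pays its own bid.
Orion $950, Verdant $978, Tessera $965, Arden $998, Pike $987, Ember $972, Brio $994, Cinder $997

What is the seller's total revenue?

Bids ranked high→low: 998 (Arden), 997 (Cinder), 994 (Brio), 987 (Pike), 978 (Verdant), 972 (Ember), …
The 4 highest are Arden, Cinder, Brio, Pike.
Total revenue = 998 + 997 + 994 + 987 = $3,976.

Total revenue: $3,976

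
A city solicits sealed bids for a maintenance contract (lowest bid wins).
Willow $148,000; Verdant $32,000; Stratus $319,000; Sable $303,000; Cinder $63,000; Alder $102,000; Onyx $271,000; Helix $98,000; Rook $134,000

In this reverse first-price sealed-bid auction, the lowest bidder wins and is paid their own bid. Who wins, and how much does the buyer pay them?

Bids in order: 32,000 (Verdant) < 63,000 (Cinder) < 98,000 (Helix) < 102,000 (Alder) < 134,000 (Rook) < 148,000 (Willow) < …
Verdant has the lowest bid and is paid exactly that: $32,000.

Verdant is paid $32,000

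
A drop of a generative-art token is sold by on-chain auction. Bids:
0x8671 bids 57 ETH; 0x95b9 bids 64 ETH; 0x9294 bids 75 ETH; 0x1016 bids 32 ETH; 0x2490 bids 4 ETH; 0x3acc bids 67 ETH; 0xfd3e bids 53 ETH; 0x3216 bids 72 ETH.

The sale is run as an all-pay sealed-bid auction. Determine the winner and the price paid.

Rule: the highest bidder wins the item, but every bidder pays their own bid.
Bids in order: 75 (0x9294) > 72 (0x3216) > 67 (0x3acc) > 64 (0x95b9) > 57 (0x8671) > 53 (0xfd3e) > …
0x9294 is highest and takes the item; every bidder forfeits their bid.

0x9294 pays 75 ETH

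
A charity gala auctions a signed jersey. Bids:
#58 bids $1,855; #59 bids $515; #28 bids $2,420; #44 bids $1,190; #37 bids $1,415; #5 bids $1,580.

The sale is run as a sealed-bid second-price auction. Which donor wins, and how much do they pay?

#28 pays $1,855

Sorting bids: 2,420 (#28) > 1,855 (#58) > 1,580 (#5) > 1,415 (#37) > 1,190 (#44) > 515 (#59)
#28 wins with the highest bid; price is set by the runner-up at $1,855.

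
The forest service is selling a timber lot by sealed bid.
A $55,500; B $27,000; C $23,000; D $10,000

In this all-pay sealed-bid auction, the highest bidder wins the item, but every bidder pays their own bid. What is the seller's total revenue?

Sorting bids: 55,500 (A) > 27,000 (B) > 23,000 (C) > 10,000 (D)
Every bidder forfeits their bid regardless of winning.
Revenue = 55,500 + 27,000 + 23,000 + 10,000 = $115,500.

Total revenue: $115,500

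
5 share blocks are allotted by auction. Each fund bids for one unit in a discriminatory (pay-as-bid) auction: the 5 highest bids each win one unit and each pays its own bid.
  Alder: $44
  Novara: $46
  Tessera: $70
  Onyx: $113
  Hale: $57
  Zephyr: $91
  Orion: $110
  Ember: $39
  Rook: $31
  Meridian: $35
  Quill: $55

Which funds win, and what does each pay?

Bids ranked high→low: 113 (Onyx), 110 (Orion), 91 (Zephyr), 70 (Tessera), 57 (Hale), 55 (Quill), 46 (Novara), …
Winners (5 units): Onyx, Orion, Zephyr, Tessera, Hale.
Each winner pays its own bid: Onyx $113, Orion $110, Zephyr $91, Tessera $70, Hale $57.

Onyx $113, Orion $110, Zephyr $91, Tessera $70, Hale $57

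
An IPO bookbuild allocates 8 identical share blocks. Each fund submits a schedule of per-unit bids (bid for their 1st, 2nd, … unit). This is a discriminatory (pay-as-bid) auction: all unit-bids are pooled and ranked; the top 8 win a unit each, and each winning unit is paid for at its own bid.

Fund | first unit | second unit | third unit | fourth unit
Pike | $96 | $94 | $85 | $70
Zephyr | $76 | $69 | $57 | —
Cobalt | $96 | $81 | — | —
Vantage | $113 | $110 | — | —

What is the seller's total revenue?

Total revenue: $751

All unit-bids, highest first — top 8: 113 (Vantage-1), 110 (Vantage-2), 96 (Pike-1), 96 (Cobalt-1), 94 (Pike-2), 85 (Pike-3), 81 (Cobalt-2), 76 (Zephyr-1)
Next rejected bid: $70 (not a price — pay-as-bid).
Each winning unit pays its own bid.
Revenue = 113 + 110 + 96 + 96 + 94 + 85 + 81 + 76 = $751.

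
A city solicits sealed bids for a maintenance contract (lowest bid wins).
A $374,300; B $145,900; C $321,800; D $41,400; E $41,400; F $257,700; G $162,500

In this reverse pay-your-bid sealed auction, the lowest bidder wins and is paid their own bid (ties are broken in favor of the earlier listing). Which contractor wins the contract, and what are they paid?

D is paid $41,400

Sorting bids: 41,400 (D) < 41,400 (E) < 145,900 (B) < 162,500 (G) < 257,700 (F) < 321,800 (C) < …
D and E tie at $41,400; tie-break gives it to D.
D is lowest → is paid own bid, $41,400.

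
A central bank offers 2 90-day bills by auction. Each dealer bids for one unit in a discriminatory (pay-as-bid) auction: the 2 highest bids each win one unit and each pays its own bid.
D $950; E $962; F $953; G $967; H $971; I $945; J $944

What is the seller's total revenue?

Bids ranked high→low: 971 (H), 967 (G), 962 (E), 953 (F), …
The 2 highest are H, G.
Total revenue = 971 + 967 = $1,938.

Total revenue: $1,938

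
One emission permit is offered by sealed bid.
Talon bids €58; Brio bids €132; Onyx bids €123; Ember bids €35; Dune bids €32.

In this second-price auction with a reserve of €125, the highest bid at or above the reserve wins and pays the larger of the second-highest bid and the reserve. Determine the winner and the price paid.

Second-price auction with a reserve of €125: the highest bid at or above the reserve wins and pays the larger of the second-highest bid and the reserve.
Bids in order: 132 (Brio) > 123 (Onyx) > 58 (Talon) > 35 (Ember) > 32 (Dune)
Brio has the top bid at or above the reserve (€132).
Second-highest bid €123 is below the reserve €125, so the reserve binds → payment €125.

Brio pays €125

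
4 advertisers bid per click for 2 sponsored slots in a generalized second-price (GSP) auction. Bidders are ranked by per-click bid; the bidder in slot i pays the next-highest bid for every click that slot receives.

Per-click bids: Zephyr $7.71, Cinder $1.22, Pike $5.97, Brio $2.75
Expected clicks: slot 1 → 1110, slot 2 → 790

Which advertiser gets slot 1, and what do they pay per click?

Sorting advertisers: $7.71 (Zephyr) > $5.97 (Pike) > $2.75 (Brio) > …
Slot 1 goes to the first-ranked bidder, Zephyr, who pays the next bid down: $5.97/click.

Zephyr; $5.97 per click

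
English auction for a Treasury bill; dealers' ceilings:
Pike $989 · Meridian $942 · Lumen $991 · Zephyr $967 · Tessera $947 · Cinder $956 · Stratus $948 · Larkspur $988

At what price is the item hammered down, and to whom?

Lumen wins at $989

Sorting limits: 991 (Lumen) > 989 (Pike) > 988 (Larkspur) > 967 (Zephyr) > 956 (Cinder) > 948 (Stratus) > …
Pike is the last rival to drop out, at $989; Lumen remains and wins at that price.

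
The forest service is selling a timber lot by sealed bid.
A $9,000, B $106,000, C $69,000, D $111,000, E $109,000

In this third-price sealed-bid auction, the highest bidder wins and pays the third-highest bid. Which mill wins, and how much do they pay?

D pays $106,000

Third-price sealed-bid auction: the highest bidder wins and pays the third-highest bid.
Bids ranked: 111,000 (D) > 109,000 (E) > 106,000 (B) > 69,000 (C) > 9,000 (A)
D is highest; pays the third-highest bid, $106,000.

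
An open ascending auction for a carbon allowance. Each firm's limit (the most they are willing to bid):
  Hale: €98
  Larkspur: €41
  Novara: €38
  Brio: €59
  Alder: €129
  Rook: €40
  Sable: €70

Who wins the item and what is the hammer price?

Alder wins at €98

Limits ranked: 129 (Alder) > 98 (Hale) > 70 (Sable) > 59 (Brio) > 41 (Larkspur) > 40 (Rook) > …
Bidding ends when Hale exits at €98; Alder takes it.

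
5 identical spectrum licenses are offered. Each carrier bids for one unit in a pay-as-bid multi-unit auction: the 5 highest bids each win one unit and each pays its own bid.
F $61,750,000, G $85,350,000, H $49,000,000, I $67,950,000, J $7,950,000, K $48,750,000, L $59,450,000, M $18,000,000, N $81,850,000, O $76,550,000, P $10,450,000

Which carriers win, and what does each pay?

G $85,350,000, N $81,850,000, O $76,550,000, I $67,950,000, F $61,750,000

Ordering the bids: 85,350,000 (G), 81,850,000 (N), 76,550,000 (O), 67,950,000 (I), 61,750,000 (F), 59,450,000 (L), 49,000,000 (H), …
Top 5: G, N, O, I, F.
Each winner pays its own bid: G $85,350,000, N $81,850,000, O $76,550,000, I $67,950,000, F $61,750,000.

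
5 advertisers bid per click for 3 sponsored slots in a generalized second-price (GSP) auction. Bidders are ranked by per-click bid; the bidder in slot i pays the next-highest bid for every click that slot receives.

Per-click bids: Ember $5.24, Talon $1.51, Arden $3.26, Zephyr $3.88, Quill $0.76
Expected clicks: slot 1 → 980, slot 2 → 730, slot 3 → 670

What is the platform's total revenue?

Per-click bids in order: $5.24 (Ember) > $3.88 (Zephyr) > $3.26 (Arden) > $1.51 (Talon) > …
Slot 1: Ember pays $3.88 × 980 = $3802.40
Slot 2: Zephyr pays $3.26 × 730 = $2379.80
Slot 3: Arden pays $1.51 × 670 = $1011.70
Total = $7193.90

Total revenue: $7193.90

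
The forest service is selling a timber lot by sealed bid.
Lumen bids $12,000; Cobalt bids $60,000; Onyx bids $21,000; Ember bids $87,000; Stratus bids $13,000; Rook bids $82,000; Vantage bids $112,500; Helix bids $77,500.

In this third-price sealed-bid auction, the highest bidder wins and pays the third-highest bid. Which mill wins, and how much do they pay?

Bids ranked: 112,500 (Vantage) > 87,000 (Ember) > 82,000 (Rook) > 77,500 (Helix) > 60,000 (Cobalt) > 21,000 (Onyx) > …
Vantage is highest; pays the third-highest bid, $82,000.

Vantage pays $82,000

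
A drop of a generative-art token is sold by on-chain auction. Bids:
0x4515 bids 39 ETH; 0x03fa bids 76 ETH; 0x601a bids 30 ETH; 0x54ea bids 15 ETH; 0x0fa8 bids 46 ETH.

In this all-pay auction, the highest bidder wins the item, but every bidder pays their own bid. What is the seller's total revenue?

Bids in order: 76 (0x03fa) > 46 (0x0fa8) > 39 (0x4515) > 30 (0x601a) > 15 (0x54ea)
0x03fa wins with the top bid; all bids are sunk regardless.
Every bidder forfeits their bid regardless of winning.
Revenue = 39 + 76 + 30 + 15 + 46 = 206 ETH.

Total revenue: 206 ETH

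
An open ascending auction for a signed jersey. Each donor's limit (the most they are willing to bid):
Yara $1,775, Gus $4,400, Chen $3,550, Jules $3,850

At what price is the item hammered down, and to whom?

Gus wins at $3,850

Rule: the price rises until one bidder remains; the winner pays the price at which the last rival dropped out.
Limits in order: 4,400 (Gus) > 3,850 (Jules) > 3,550 (Chen) > 1,775 (Yara)
Bidding ends when Jules exits at $3,850; Gus takes it.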